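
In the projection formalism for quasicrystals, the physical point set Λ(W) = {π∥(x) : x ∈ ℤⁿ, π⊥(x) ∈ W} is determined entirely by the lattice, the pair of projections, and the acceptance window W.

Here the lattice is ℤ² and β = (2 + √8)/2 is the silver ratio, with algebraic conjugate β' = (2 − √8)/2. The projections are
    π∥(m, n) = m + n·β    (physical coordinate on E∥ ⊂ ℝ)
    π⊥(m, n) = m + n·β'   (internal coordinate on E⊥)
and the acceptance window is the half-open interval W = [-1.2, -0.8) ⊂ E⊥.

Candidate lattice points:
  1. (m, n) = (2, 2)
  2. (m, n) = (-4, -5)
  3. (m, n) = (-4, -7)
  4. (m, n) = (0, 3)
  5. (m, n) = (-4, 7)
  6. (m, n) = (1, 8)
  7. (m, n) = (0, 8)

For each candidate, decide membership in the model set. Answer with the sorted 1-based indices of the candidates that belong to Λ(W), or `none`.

3

β' = (2−√8)/2 ≈ -0.4142.
[1] lift (2,2): star map gives 1.1716; window check -1.2 ≤ 1.1716 < -0.8 is false → out
[2] lift (-4,-5): star map gives -1.9289; window check -1.2 ≤ -1.9289 < -0.8 is false → out
[3] lift (-4,-7): star map gives -1.1005; window check -1.2 ≤ -1.1005 < -0.8 is true → IN Λ
[4] lift (0,3): star map gives -1.2426; window check -1.2 ≤ -1.2426 < -0.8 is false → out
[5] lift (-4,7): star map gives -6.8995; window check -1.2 ≤ -6.8995 < -0.8 is false → out
[6] lift (1,8): star map gives -2.3137; window check -1.2 ≤ -2.3137 < -0.8 is false → out
[7] lift (0,8): star map gives -3.3137; window check -1.2 ≤ -3.3137 < -0.8 is false → out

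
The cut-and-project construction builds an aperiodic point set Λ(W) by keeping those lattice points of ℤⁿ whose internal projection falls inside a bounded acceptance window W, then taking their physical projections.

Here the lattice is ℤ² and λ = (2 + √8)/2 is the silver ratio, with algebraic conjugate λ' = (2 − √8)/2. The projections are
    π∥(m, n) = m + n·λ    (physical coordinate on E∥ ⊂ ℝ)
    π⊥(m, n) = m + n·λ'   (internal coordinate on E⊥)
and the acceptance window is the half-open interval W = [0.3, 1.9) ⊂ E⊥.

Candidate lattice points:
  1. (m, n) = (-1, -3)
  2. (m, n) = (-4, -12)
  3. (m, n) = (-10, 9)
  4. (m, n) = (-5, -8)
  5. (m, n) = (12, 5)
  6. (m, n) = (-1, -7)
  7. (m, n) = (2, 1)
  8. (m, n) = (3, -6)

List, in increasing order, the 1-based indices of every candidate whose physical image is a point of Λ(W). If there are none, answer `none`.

2, 6, 7

Compute λ' = (2−√8)/2 = -0.4142, so π⊥(m,n) = m -0.4142·n.
[1] lift (-1,-3): star map gives 0.2426; window check 0.3 ≤ 0.2426 < 1.9 is false → out
[2] lift (-4,-12): star map gives 0.9706; window check 0.3 ≤ 0.9706 < 1.9 is true → IN Λ
[3] lift (-10,9): star map gives -13.7279; window check 0.3 ≤ -13.7279 < 1.9 is false → out
[4] lift (-5,-8): star map gives -1.6863; window check 0.3 ≤ -1.6863 < 1.9 is false → out
[5] lift (12,5): star map gives 9.9289; window check 0.3 ≤ 9.9289 < 1.9 is false → out
[6] lift (-1,-7): star map gives 1.8995; window check 0.3 ≤ 1.8995 < 1.9 is true → IN Λ
[7] lift (2,1): star map gives 1.5858; window check 0.3 ≤ 1.5858 < 1.9 is true → IN Λ
[8] lift (3,-6): star map gives 5.4853; window check 0.3 ≤ 5.4853 < 1.9 is false → out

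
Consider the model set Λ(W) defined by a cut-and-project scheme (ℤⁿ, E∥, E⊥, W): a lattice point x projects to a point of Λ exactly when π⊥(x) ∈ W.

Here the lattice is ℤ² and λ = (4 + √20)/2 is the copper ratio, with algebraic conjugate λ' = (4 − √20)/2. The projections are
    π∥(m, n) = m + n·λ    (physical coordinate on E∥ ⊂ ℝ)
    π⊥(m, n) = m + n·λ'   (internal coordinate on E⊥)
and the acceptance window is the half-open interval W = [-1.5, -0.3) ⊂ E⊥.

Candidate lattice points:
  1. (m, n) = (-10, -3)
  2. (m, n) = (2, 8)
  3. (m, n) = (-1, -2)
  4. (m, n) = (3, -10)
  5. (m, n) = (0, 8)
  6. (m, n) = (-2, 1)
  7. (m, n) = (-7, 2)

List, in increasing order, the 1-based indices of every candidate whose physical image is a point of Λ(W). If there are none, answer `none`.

Numerically λ ≈ 4.2361 and λ' = −1/λ ≈ -0.2361.
candidate 1: (m,n)=(-10,-3) → π∥ = -10-3·λ ≈ -22.7082, π⊥ = -10-3·λ' ≈ -9.2918 ∉ [-1.5, -0.3) ⇒ out
candidate 2: (m,n)=(2,8) → π∥ = 2+8·λ ≈ 35.8885, π⊥ = 2+8·λ' ≈ 0.1115 ∉ [-1.5, -0.3) ⇒ out
candidate 3: (m,n)=(-1,-2) → π∥ = -1-2·λ ≈ -9.4721, π⊥ = -1-2·λ' ≈ -0.5279 ∈ [-1.5, -0.3) ⇒ IN Λ
candidate 4: (m,n)=(3,-10) → π∥ = 3-10·λ ≈ -39.3607, π⊥ = 3-10·λ' ≈ 5.3607 ∉ [-1.5, -0.3) ⇒ out
candidate 5: (m,n)=(0,8) → π∥ = 0+8·λ ≈ 33.8885, π⊥ = 0+8·λ' ≈ -1.8885 ∉ [-1.5, -0.3) ⇒ out
candidate 6: (m,n)=(-2,1) → π∥ = -2+1·λ ≈ 2.2361, π⊥ = -2+1·λ' ≈ -2.2361 ∉ [-1.5, -0.3) ⇒ out
candidate 7: (m,n)=(-7,2) → π∥ = -7+2·λ ≈ 1.4721, π⊥ = -7+2·λ' ≈ -7.4721 ∉ [-1.5, -0.3) ⇒ out

3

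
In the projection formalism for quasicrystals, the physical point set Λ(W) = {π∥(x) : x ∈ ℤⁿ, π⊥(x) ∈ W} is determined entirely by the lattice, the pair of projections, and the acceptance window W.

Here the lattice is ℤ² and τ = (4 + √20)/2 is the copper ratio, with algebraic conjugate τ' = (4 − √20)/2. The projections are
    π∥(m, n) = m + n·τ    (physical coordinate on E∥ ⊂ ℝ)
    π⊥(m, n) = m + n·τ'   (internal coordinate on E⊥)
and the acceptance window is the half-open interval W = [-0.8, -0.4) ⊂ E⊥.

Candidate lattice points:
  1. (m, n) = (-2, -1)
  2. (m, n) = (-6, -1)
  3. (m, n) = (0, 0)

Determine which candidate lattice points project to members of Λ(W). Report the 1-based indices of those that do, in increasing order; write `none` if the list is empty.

Compute τ' = (4−√20)/2 = -0.2361, so π⊥(m,n) = m -0.2361·n.
#1 (-2,-1): internal coord -2 + (-1)·τ' = -1.7639; -1.7639 ∉ [-0.8, -0.4) → out
#2 (-6,-1): internal coord -6 + (-1)·τ' = -5.7639; -5.7639 ∉ [-0.8, -0.4) → out
#3 (0,0): internal coord 0 + (0)·τ' = +0.0000; +0.0000 ∉ [-0.8, -0.4) → out

none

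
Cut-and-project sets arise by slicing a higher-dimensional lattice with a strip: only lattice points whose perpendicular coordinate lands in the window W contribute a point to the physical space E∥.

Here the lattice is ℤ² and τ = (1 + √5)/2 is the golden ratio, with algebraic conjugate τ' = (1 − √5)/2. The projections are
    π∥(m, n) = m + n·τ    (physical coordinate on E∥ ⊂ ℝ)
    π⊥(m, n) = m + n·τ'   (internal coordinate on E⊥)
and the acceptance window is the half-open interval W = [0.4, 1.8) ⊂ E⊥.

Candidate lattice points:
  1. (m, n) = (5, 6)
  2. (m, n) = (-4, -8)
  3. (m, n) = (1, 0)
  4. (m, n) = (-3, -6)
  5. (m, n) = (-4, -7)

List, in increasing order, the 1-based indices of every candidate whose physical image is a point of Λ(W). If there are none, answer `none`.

Numerically τ ≈ 1.6180 and τ' = −1/τ ≈ -0.6180.
#1 (5,6): internal coord 5 + (6)·τ' = +1.2918; +1.2918 ∈ [0.4, 1.8) → IN Λ
#2 (-4,-8): internal coord -4 + (-8)·τ' = +0.9443; +0.9443 ∈ [0.4, 1.8) → IN Λ
#3 (1,0): internal coord 1 + (0)·τ' = +1.0000; +1.0000 ∈ [0.4, 1.8) → IN Λ
#4 (-3,-6): internal coord -3 + (-6)·τ' = +0.7082; +0.7082 ∈ [0.4, 1.8) → IN Λ
#5 (-4,-7): internal coord -4 + (-7)·τ' = +0.3262; +0.3262 ∉ [0.4, 1.8) → out

1, 2, 3, 4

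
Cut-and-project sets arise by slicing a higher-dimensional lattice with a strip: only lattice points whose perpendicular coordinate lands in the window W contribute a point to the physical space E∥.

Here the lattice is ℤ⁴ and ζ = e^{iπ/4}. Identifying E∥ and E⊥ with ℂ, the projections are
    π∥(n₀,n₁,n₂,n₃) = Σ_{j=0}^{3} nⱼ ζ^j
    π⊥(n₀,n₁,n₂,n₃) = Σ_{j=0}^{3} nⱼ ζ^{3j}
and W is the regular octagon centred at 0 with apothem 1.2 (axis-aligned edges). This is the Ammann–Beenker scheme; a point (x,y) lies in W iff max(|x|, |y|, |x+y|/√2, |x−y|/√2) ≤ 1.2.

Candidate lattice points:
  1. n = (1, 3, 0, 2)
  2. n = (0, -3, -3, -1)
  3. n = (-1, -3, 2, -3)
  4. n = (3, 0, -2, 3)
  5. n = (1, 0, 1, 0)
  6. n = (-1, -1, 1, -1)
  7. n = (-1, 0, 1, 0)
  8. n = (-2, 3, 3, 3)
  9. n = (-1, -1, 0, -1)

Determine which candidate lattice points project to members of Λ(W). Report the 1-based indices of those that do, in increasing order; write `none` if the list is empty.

π⊥(n) = n₀ + n₁ζ³ + n₂ζ⁶ + n₃ζ⁹ where ζ = e^{iπ/4}.
#1 (1, 3, 0, 2): internal (0.2929, 3.5355); octagon support 3.5355 vs apothem 1.2 → ∉ W
#2 (0, -3, -3, -1): internal (1.4142, 0.1716); octagon support 1.4142 vs apothem 1.2 → ∉ W
#3 (-1, -3, 2, -3): internal (-1.0000, -6.2426); octagon support 6.2426 vs apothem 1.2 → ∉ W
#4 (3, 0, -2, 3): internal (5.1213, 4.1213); octagon support 6.5355 vs apothem 1.2 → ∉ W
#5 (1, 0, 1, 0): internal (1.0000, -1.0000); octagon support 1.4142 vs apothem 1.2 → ∉ W
#6 (-1, -1, 1, -1): internal (-1.0000, -2.4142); octagon support 2.4142 vs apothem 1.2 → ∉ W
#7 (-1, 0, 1, 0): internal (-1.0000, -1.0000); octagon support 1.4142 vs apothem 1.2 → ∉ W
#8 (-2, 3, 3, 3): internal (-2.0000, 1.2426); octagon support 2.2929 vs apothem 1.2 → ∉ W
#9 (-1, -1, 0, -1): internal (-1.0000, -1.4142); octagon support 1.7071 vs apothem 1.2 → ∉ W

none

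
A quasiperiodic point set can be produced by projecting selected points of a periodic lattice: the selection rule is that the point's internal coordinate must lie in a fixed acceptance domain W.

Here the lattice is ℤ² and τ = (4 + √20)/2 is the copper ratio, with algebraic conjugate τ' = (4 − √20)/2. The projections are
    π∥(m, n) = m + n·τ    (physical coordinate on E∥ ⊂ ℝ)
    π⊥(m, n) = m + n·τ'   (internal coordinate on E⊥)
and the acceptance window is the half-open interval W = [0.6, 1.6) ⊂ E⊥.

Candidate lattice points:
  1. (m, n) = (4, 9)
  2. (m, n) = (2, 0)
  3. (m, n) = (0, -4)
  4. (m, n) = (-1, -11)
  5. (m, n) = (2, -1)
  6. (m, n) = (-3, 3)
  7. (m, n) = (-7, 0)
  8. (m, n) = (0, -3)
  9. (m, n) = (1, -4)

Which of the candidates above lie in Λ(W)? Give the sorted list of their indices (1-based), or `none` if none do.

3, 4, 8

Numerically τ ≈ 4.236068 and τ' = −1/τ ≈ -0.236068.
[1] lift (4,9): star map gives 1.875388; window check 0.6 ≤ 1.875388 < 1.6 is false → out
[2] lift (2,0): star map gives 2.000000; window check 0.6 ≤ 2.000000 < 1.6 is false → out
[3] lift (0,-4): star map gives 0.944272; window check 0.6 ≤ 0.944272 < 1.6 is true → IN Λ
[4] lift (-1,-11): star map gives 1.596748; window check 0.6 ≤ 1.596748 < 1.6 is true → IN Λ
[5] lift (2,-1): star map gives 2.236068; window check 0.6 ≤ 2.236068 < 1.6 is false → out
[6] lift (-3,3): star map gives -3.708204; window check 0.6 ≤ -3.708204 < 1.6 is false → out
[7] lift (-7,0): star map gives -7.000000; window check 0.6 ≤ -7.000000 < 1.6 is false → out
[8] lift (0,-3): star map gives 0.708204; window check 0.6 ≤ 0.708204 < 1.6 is true → IN Λ
[9] lift (1,-4): star map gives 1.944272; window check 0.6 ≤ 1.944272 < 1.6 is false → out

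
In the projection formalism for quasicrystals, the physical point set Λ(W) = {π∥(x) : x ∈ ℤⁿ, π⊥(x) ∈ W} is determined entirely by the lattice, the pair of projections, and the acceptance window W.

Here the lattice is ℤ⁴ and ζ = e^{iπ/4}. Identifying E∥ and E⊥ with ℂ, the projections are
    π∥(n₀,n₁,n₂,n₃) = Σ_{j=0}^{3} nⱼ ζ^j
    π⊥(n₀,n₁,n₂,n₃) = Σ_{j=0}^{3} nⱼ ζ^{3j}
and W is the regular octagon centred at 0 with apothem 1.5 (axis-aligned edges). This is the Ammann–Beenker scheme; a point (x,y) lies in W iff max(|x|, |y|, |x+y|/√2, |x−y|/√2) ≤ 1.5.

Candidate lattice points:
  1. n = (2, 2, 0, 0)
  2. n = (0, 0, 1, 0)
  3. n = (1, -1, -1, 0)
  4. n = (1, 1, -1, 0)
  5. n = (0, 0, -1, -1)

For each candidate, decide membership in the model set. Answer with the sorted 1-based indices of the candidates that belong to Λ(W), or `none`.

1, 2, 5

π⊥(n) = n₀ + n₁ζ³ + n₂ζ⁶ + n₃ζ⁹ where ζ = e^{iπ/4}.
candidate 1: n = (2, 2, 0, 0) → π⊥ ≈ (+0.58579, +1.41421); max(|x|,|y|,|x±y|/√2) = 1.41421 ≤ 1.5 ⇒ ∈ W
candidate 2: n = (0, 0, 1, 0) → π⊥ ≈ (+0.00000, -1.00000); max(|x|,|y|,|x±y|/√2) = 1.00000 ≤ 1.5 ⇒ ∈ W
candidate 3: n = (1, -1, -1, 0) → π⊥ ≈ (+1.70711, +0.29289); max(|x|,|y|,|x±y|/√2) = 1.70711 > 1.5 ⇒ ∉ W
candidate 4: n = (1, 1, -1, 0) → π⊥ ≈ (+0.29289, +1.70711); max(|x|,|y|,|x±y|/√2) = 1.70711 > 1.5 ⇒ ∉ W
candidate 5: n = (0, 0, -1, -1) → π⊥ ≈ (-0.70711, +0.29289); max(|x|,|y|,|x±y|/√2) = 0.70711 ≤ 1.5 ⇒ ∈ W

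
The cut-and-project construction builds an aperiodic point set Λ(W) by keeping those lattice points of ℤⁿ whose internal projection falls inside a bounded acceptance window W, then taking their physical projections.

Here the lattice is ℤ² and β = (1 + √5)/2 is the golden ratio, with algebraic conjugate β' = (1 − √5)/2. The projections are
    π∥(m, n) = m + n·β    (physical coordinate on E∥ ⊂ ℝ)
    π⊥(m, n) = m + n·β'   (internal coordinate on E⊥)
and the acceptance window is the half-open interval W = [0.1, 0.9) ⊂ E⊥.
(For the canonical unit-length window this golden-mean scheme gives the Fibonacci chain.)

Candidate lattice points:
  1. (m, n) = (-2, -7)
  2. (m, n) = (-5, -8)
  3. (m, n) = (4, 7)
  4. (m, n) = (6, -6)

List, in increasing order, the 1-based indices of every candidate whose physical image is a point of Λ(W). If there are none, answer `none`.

Numerically β ≈ 1.618034 and β' = −1/β ≈ -0.618034.
candidate 1: (m,n)=(-2,-7) → π∥ = -2-7·β ≈ -13.326238, π⊥ = -2-7·β' ≈ 2.326238 ∉ [0.1, 0.9) ⇒ out
candidate 2: (m,n)=(-5,-8) → π∥ = -5-8·β ≈ -17.944272, π⊥ = -5-8·β' ≈ -0.055728 ∉ [0.1, 0.9) ⇒ out
candidate 3: (m,n)=(4,7) → π∥ = 4+7·β ≈ 15.326238, π⊥ = 4+7·β' ≈ -0.326238 ∉ [0.1, 0.9) ⇒ out
candidate 4: (m,n)=(6,-6) → π∥ = 6-6·β ≈ -3.708204, π⊥ = 6-6·β' ≈ 9.708204 ∉ [0.1, 0.9) ⇒ out

none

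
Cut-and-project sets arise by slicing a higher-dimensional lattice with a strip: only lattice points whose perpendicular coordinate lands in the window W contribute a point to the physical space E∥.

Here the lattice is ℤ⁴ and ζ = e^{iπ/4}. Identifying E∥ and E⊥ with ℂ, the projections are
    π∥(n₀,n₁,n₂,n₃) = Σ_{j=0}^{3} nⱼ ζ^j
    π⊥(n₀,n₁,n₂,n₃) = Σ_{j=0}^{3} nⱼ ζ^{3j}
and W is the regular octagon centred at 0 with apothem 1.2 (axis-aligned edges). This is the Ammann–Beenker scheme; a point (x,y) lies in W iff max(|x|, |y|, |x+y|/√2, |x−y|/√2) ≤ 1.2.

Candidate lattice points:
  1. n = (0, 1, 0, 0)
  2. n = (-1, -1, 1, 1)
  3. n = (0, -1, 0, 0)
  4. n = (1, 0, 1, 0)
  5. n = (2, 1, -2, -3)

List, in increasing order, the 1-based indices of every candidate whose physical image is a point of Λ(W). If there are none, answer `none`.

With ζ = e^{iπ/4} the internal vectors are ζ^0,ζ^3,ζ^6,ζ^9.
candidate 1: n = (0, 1, 0, 0) → π⊥ ≈ (-0.7071, +0.7071); max(|x|,|y|,|x±y|/√2) = 1.0000 ≤ 1.2 ⇒ ∈ W
candidate 2: n = (-1, -1, 1, 1) → π⊥ ≈ (+0.4142, -1.0000); max(|x|,|y|,|x±y|/√2) = 1.0000 ≤ 1.2 ⇒ ∈ W
candidate 3: n = (0, -1, 0, 0) → π⊥ ≈ (+0.7071, -0.7071); max(|x|,|y|,|x±y|/√2) = 1.0000 ≤ 1.2 ⇒ ∈ W
candidate 4: n = (1, 0, 1, 0) → π⊥ ≈ (+1.0000, -1.0000); max(|x|,|y|,|x±y|/√2) = 1.4142 > 1.2 ⇒ ∉ W
candidate 5: n = (2, 1, -2, -3) → π⊥ ≈ (-0.8284, +0.5858); max(|x|,|y|,|x±y|/√2) = 1.0000 ≤ 1.2 ⇒ ∈ W

1, 2, 3, 5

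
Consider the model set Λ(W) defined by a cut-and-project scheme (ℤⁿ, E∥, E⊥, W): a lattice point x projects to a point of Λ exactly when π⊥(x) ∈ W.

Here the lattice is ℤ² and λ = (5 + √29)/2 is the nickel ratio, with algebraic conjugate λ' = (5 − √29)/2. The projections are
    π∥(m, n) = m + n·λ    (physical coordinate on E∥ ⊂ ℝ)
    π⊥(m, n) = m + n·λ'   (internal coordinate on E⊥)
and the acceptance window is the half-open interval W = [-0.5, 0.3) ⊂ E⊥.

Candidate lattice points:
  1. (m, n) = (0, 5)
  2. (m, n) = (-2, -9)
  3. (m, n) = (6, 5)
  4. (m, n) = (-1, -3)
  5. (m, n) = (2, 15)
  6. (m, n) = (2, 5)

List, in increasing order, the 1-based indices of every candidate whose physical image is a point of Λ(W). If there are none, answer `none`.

2, 4

λ' = (5−√29)/2 ≈ -0.192582.
candidate 1: (m,n)=(0,5) → π∥ = 0+5·λ ≈ 25.962912, π⊥ = 0+5·λ' ≈ -0.962912 ∉ [-0.5, 0.3) ⇒ out
candidate 2: (m,n)=(-2,-9) → π∥ = -2-9·λ ≈ -48.733242, π⊥ = -2-9·λ' ≈ -0.266758 ∈ [-0.5, 0.3) ⇒ IN Λ
candidate 3: (m,n)=(6,5) → π∥ = 6+5·λ ≈ 31.962912, π⊥ = 6+5·λ' ≈ 5.037088 ∉ [-0.5, 0.3) ⇒ out
candidate 4: (m,n)=(-1,-3) → π∥ = -1-3·λ ≈ -16.577747, π⊥ = -1-3·λ' ≈ -0.422253 ∈ [-0.5, 0.3) ⇒ IN Λ
candidate 5: (m,n)=(2,15) → π∥ = 2+15·λ ≈ 79.888736, π⊥ = 2+15·λ' ≈ -0.888736 ∉ [-0.5, 0.3) ⇒ out
candidate 6: (m,n)=(2,5) → π∥ = 2+5·λ ≈ 27.962912, π⊥ = 2+5·λ' ≈ 1.037088 ∉ [-0.5, 0.3) ⇒ out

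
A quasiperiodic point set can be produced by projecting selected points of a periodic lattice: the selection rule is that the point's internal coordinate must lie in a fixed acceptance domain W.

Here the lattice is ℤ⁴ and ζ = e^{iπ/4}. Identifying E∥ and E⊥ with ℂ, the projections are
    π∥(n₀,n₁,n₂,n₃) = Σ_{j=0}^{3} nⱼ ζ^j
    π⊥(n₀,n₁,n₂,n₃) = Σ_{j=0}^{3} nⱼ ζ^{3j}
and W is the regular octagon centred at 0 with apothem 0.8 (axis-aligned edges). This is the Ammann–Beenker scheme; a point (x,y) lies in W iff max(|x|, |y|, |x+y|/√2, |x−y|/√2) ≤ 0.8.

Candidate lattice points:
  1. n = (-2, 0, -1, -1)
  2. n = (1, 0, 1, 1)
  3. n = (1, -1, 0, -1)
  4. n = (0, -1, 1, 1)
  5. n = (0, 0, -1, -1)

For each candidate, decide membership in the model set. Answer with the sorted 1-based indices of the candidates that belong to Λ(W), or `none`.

5

With ζ = e^{iπ/4} the internal vectors are ζ^0,ζ^3,ζ^6,ζ^9.
#1 (-2, 0, -1, -1): internal (-2.70711, 0.29289); octagon support 2.70711 vs apothem 0.8 → ∉ W
#2 (1, 0, 1, 1): internal (1.70711, -0.29289); octagon support 1.70711 vs apothem 0.8 → ∉ W
#3 (1, -1, 0, -1): internal (1.00000, -1.41421); octagon support 1.70711 vs apothem 0.8 → ∉ W
#4 (0, -1, 1, 1): internal (1.41421, -1.00000); octagon support 1.70711 vs apothem 0.8 → ∉ W
#5 (0, 0, -1, -1): internal (-0.70711, 0.29289); octagon support 0.70711 vs apothem 0.8 → ∈ W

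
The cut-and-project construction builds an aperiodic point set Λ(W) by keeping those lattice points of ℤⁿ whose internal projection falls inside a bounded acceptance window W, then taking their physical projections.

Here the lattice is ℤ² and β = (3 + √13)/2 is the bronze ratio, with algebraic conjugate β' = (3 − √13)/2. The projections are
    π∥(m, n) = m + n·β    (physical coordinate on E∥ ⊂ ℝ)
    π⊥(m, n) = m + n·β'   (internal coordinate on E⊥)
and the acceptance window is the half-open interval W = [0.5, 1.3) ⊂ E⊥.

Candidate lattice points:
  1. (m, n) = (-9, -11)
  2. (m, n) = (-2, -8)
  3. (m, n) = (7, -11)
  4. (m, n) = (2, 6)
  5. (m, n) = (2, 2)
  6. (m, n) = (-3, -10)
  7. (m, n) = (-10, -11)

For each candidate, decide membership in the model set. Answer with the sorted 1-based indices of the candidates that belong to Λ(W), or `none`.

none

β' = (3−√13)/2 ≈ -0.30278.
candidate 1: (m,n)=(-9,-11) → π∥ = -9-11·β ≈ -45.33053, π⊥ = -9-11·β' ≈ -5.66947 ∉ [0.5, 1.3) ⇒ out
candidate 2: (m,n)=(-2,-8) → π∥ = -2-8·β ≈ -28.42221, π⊥ = -2-8·β' ≈ 0.42221 ∉ [0.5, 1.3) ⇒ out
candidate 3: (m,n)=(7,-11) → π∥ = 7-11·β ≈ -29.33053, π⊥ = 7-11·β' ≈ 10.33053 ∉ [0.5, 1.3) ⇒ out
candidate 4: (m,n)=(2,6) → π∥ = 2+6·β ≈ 21.81665, π⊥ = 2+6·β' ≈ 0.18335 ∉ [0.5, 1.3) ⇒ out
candidate 5: (m,n)=(2,2) → π∥ = 2+2·β ≈ 8.60555, π⊥ = 2+2·β' ≈ 1.39445 ∉ [0.5, 1.3) ⇒ out
candidate 6: (m,n)=(-3,-10) → π∥ = -3-10·β ≈ -36.02776, π⊥ = -3-10·β' ≈ 0.02776 ∉ [0.5, 1.3) ⇒ out
candidate 7: (m,n)=(-10,-11) → π∥ = -10-11·β ≈ -46.33053, π⊥ = -10-11·β' ≈ -6.66947 ∉ [0.5, 1.3) ⇒ out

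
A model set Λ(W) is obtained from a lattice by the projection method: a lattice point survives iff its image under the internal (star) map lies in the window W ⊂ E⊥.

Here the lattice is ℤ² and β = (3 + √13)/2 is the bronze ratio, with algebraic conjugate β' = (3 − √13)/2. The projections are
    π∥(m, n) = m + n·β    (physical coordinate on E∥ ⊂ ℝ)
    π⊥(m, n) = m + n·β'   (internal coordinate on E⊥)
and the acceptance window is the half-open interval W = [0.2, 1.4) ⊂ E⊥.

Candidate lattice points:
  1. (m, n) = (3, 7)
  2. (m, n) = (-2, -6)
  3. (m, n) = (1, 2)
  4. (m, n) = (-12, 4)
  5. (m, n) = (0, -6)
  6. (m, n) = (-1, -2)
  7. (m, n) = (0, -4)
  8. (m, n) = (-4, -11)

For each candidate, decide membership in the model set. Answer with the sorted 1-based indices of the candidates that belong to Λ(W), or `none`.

1, 3, 7

Numerically β ≈ 3.302776 and β' = −1/β ≈ -0.302776.
#1 (3,7): internal coord 3 + (7)·β' = +0.880571; +0.880571 ∈ [0.2, 1.4) → IN Λ
#2 (-2,-6): internal coord -2 + (-6)·β' = -0.183346; -0.183346 ∉ [0.2, 1.4) → out
#3 (1,2): internal coord 1 + (2)·β' = +0.394449; +0.394449 ∈ [0.2, 1.4) → IN Λ
#4 (-12,4): internal coord -12 + (4)·β' = -13.211103; -13.211103 ∉ [0.2, 1.4) → out
#5 (0,-6): internal coord 0 + (-6)·β' = +1.816654; +1.816654 ∉ [0.2, 1.4) → out
#6 (-1,-2): internal coord -1 + (-2)·β' = -0.394449; -0.394449 ∉ [0.2, 1.4) → out
#7 (0,-4): internal coord 0 + (-4)·β' = +1.211103; +1.211103 ∈ [0.2, 1.4) → IN Λ
#8 (-4,-11): internal coord -4 + (-11)·β' = -0.669468; -0.669468 ∉ [0.2, 1.4) → out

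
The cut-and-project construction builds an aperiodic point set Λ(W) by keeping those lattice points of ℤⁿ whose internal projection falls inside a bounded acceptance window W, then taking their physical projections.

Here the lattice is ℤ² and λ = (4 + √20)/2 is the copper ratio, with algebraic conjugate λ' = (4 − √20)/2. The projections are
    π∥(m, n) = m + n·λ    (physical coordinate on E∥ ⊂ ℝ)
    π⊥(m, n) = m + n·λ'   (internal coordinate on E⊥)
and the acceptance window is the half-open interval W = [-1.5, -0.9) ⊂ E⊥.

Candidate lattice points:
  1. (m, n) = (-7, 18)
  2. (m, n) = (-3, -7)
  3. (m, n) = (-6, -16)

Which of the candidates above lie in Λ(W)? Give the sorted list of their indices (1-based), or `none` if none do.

2

Numerically λ ≈ 4.23607 and λ' = −1/λ ≈ -0.23607.
candidate 1: (m,n)=(-7,18) → π∥ = -7+18·λ ≈ 69.24922, π⊥ = -7+18·λ' ≈ -11.24922 ∉ [-1.5, -0.9) ⇒ out
candidate 2: (m,n)=(-3,-7) → π∥ = -3-7·λ ≈ -32.65248, π⊥ = -3-7·λ' ≈ -1.34752 ∈ [-1.5, -0.9) ⇒ IN Λ
candidate 3: (m,n)=(-6,-16) → π∥ = -6-16·λ ≈ -73.77709, π⊥ = -6-16·λ' ≈ -2.22291 ∉ [-1.5, -0.9) ⇒ out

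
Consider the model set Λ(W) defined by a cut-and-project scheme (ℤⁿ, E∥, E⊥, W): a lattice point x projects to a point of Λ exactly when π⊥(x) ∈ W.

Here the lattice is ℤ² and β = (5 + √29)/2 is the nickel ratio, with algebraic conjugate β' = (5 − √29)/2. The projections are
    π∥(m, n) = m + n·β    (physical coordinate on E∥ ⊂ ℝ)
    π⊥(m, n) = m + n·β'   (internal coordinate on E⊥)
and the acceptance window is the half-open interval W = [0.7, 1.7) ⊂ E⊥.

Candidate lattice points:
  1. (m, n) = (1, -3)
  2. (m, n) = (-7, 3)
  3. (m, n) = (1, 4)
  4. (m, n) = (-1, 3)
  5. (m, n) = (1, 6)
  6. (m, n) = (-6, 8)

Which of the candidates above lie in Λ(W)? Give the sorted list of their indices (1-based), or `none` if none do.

1

Numerically β ≈ 5.1926 and β' = −1/β ≈ -0.1926.
candidate 1: (m,n)=(1,-3) → π∥ = 1-3·β ≈ -14.5777, π⊥ = 1-3·β' ≈ 1.5777 ∈ [0.7, 1.7) ⇒ IN Λ
candidate 2: (m,n)=(-7,3) → π∥ = -7+3·β ≈ 8.5777, π⊥ = -7+3·β' ≈ -7.5777 ∉ [0.7, 1.7) ⇒ out
candidate 3: (m,n)=(1,4) → π∥ = 1+4·β ≈ 21.7703, π⊥ = 1+4·β' ≈ 0.2297 ∉ [0.7, 1.7) ⇒ out
candidate 4: (m,n)=(-1,3) → π∥ = -1+3·β ≈ 14.5777, π⊥ = -1+3·β' ≈ -1.5777 ∉ [0.7, 1.7) ⇒ out
candidate 5: (m,n)=(1,6) → π∥ = 1+6·β ≈ 32.1555, π⊥ = 1+6·β' ≈ -0.1555 ∉ [0.7, 1.7) ⇒ out
candidate 6: (m,n)=(-6,8) → π∥ = -6+8·β ≈ 35.5407, π⊥ = -6+8·β' ≈ -7.5407 ∉ [0.7, 1.7) ⇒ out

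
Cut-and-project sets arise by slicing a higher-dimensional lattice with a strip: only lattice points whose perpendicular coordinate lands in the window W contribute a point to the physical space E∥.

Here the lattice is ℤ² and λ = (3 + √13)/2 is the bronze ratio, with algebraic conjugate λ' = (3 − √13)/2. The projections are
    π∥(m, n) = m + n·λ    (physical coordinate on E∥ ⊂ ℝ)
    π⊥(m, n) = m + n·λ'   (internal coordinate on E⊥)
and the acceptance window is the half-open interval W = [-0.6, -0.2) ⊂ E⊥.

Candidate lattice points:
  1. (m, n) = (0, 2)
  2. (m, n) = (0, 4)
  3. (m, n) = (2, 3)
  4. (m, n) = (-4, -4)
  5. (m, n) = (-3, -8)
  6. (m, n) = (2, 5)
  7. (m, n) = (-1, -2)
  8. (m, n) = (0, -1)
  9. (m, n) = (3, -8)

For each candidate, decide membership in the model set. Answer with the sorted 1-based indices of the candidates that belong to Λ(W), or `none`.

λ' = (3−√13)/2 ≈ -0.302776.
candidate 1: (m,n)=(0,2) → π∥ = 0+2·λ ≈ 6.605551, π⊥ = 0+2·λ' ≈ -0.605551 ∉ [-0.6, -0.2) ⇒ out
candidate 2: (m,n)=(0,4) → π∥ = 0+4·λ ≈ 13.211103, π⊥ = 0+4·λ' ≈ -1.211103 ∉ [-0.6, -0.2) ⇒ out
candidate 3: (m,n)=(2,3) → π∥ = 2+3·λ ≈ 11.908327, π⊥ = 2+3·λ' ≈ 1.091673 ∉ [-0.6, -0.2) ⇒ out
candidate 4: (m,n)=(-4,-4) → π∥ = -4-4·λ ≈ -17.211103, π⊥ = -4-4·λ' ≈ -2.788897 ∉ [-0.6, -0.2) ⇒ out
candidate 5: (m,n)=(-3,-8) → π∥ = -3-8·λ ≈ -29.422205, π⊥ = -3-8·λ' ≈ -0.577795 ∈ [-0.6, -0.2) ⇒ IN Λ
candidate 6: (m,n)=(2,5) → π∥ = 2+5·λ ≈ 18.513878, π⊥ = 2+5·λ' ≈ 0.486122 ∉ [-0.6, -0.2) ⇒ out
candidate 7: (m,n)=(-1,-2) → π∥ = -1-2·λ ≈ -7.605551, π⊥ = -1-2·λ' ≈ -0.394449 ∈ [-0.6, -0.2) ⇒ IN Λ
candidate 8: (m,n)=(0,-1) → π∥ = 0-1·λ ≈ -3.302776, π⊥ = 0-1·λ' ≈ 0.302776 ∉ [-0.6, -0.2) ⇒ out
candidate 9: (m,n)=(3,-8) → π∥ = 3-8·λ ≈ -23.422205, π⊥ = 3-8·λ' ≈ 5.422205 ∉ [-0.6, -0.2) ⇒ out

5, 7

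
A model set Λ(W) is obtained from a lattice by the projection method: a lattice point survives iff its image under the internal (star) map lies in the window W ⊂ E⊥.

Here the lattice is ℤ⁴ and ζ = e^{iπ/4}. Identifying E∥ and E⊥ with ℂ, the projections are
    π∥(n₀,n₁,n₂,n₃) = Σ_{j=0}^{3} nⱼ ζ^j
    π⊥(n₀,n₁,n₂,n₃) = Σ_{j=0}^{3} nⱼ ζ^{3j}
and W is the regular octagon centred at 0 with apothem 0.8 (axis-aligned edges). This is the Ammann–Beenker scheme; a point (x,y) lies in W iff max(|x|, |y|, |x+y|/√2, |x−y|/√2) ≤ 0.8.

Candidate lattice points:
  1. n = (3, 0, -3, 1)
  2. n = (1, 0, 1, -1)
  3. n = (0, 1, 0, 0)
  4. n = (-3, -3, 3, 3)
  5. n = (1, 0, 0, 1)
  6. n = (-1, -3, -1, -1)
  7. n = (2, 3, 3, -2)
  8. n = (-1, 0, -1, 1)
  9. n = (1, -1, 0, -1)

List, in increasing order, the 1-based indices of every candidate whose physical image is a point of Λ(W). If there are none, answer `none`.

With ζ = e^{iπ/4} the internal vectors are ζ^0,ζ^3,ζ^6,ζ^9.
#1 (3, 0, -3, 1): internal (3.70711, 3.70711); octagon support 5.24264 vs apothem 0.8 → ∉ W
#2 (1, 0, 1, -1): internal (0.29289, -1.70711); octagon support 1.70711 vs apothem 0.8 → ∉ W
#3 (0, 1, 0, 0): internal (-0.70711, 0.70711); octagon support 1.00000 vs apothem 0.8 → ∉ W
#4 (-3, -3, 3, 3): internal (1.24264, -3.00000); octagon support 3.00000 vs apothem 0.8 → ∉ W
#5 (1, 0, 0, 1): internal (1.70711, 0.70711); octagon support 1.70711 vs apothem 0.8 → ∉ W
#6 (-1, -3, -1, -1): internal (0.41421, -1.82843); octagon support 1.82843 vs apothem 0.8 → ∉ W
#7 (2, 3, 3, -2): internal (-1.53553, -2.29289); octagon support 2.70711 vs apothem 0.8 → ∉ W
#8 (-1, 0, -1, 1): internal (-0.29289, 1.70711); octagon support 1.70711 vs apothem 0.8 → ∉ W
#9 (1, -1, 0, -1): internal (1.00000, -1.41421); octagon support 1.70711 vs apothem 0.8 → ∉ W

none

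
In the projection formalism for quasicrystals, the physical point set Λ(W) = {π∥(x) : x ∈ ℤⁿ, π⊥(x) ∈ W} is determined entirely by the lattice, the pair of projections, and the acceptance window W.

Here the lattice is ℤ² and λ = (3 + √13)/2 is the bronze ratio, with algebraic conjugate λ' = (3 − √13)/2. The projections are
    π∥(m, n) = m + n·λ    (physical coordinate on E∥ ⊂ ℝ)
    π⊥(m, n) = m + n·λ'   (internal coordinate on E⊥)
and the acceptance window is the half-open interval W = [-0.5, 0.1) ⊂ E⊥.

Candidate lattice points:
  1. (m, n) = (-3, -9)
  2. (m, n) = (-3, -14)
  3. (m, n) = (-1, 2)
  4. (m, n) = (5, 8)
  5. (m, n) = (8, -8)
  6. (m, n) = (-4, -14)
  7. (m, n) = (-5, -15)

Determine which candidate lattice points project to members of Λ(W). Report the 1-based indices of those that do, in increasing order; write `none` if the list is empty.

1, 7

Numerically λ ≈ 3.302776 and λ' = −1/λ ≈ -0.302776.
#1 (-3,-9): internal coord -3 + (-9)·λ' = -0.275019; -0.275019 ∈ [-0.5, 0.1) → IN Λ
#2 (-3,-14): internal coord -3 + (-14)·λ' = +1.238859; +1.238859 ∉ [-0.5, 0.1) → out
#3 (-1,2): internal coord -1 + (2)·λ' = -1.605551; -1.605551 ∉ [-0.5, 0.1) → out
#4 (5,8): internal coord 5 + (8)·λ' = +2.577795; +2.577795 ∉ [-0.5, 0.1) → out
#5 (8,-8): internal coord 8 + (-8)·λ' = +10.422205; +10.422205 ∉ [-0.5, 0.1) → out
#6 (-4,-14): internal coord -4 + (-14)·λ' = +0.238859; +0.238859 ∉ [-0.5, 0.1) → out
#7 (-5,-15): internal coord -5 + (-15)·λ' = -0.458365; -0.458365 ∈ [-0.5, 0.1) → IN Λ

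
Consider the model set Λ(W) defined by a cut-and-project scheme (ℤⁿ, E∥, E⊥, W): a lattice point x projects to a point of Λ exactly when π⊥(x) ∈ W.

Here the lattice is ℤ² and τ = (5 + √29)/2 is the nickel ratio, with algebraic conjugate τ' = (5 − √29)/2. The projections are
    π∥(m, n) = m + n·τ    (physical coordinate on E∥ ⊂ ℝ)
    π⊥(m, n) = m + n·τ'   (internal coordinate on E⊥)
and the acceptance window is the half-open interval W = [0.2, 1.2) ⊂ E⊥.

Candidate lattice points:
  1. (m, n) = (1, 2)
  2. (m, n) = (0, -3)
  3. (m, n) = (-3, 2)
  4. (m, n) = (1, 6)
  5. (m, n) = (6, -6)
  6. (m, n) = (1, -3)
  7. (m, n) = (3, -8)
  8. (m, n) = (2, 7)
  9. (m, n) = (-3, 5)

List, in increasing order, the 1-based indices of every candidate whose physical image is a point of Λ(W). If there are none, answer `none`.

τ' = (5−√29)/2 ≈ -0.19258.
#1 (1,2): internal coord 1 + (2)·τ' = +0.61484; +0.61484 ∈ [0.2, 1.2) → IN Λ
#2 (0,-3): internal coord 0 + (-3)·τ' = +0.57775; +0.57775 ∈ [0.2, 1.2) → IN Λ
#3 (-3,2): internal coord -3 + (2)·τ' = -3.38516; -3.38516 ∉ [0.2, 1.2) → out
#4 (1,6): internal coord 1 + (6)·τ' = -0.15549; -0.15549 ∉ [0.2, 1.2) → out
#5 (6,-6): internal coord 6 + (-6)·τ' = +7.15549; +7.15549 ∉ [0.2, 1.2) → out
#6 (1,-3): internal coord 1 + (-3)·τ' = +1.57775; +1.57775 ∉ [0.2, 1.2) → out
#7 (3,-8): internal coord 3 + (-8)·τ' = +4.54066; +4.54066 ∉ [0.2, 1.2) → out
#8 (2,7): internal coord 2 + (7)·τ' = +0.65192; +0.65192 ∈ [0.2, 1.2) → IN Λ
#9 (-3,5): internal coord -3 + (5)·τ' = -3.96291; -3.96291 ∉ [0.2, 1.2) → out

1, 2, 8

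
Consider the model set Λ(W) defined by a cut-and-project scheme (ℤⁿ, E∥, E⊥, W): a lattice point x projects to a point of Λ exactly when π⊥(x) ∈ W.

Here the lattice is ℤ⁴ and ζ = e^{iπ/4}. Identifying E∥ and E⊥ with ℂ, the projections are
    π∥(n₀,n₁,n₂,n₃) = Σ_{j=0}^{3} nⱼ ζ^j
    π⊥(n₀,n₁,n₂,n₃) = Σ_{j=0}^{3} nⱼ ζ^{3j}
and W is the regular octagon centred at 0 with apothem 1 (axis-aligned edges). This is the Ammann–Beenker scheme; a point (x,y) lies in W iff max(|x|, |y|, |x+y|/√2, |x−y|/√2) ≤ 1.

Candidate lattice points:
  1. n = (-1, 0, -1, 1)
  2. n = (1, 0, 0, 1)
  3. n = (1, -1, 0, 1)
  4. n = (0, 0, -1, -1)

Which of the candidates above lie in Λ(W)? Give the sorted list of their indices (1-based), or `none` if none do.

Internal map: ζ^{3j} for j=0..3 gives (1,0), (−√2/2,√2/2), (0,−1), (√2/2,√2/2).
candidate 1: n = (-1, 0, -1, 1) → π⊥ ≈ (-0.2929, +1.7071); max(|x|,|y|,|x±y|/√2) = 1.7071 > 1 ⇒ ∉ W
candidate 2: n = (1, 0, 0, 1) → π⊥ ≈ (+1.7071, +0.7071); max(|x|,|y|,|x±y|/√2) = 1.7071 > 1 ⇒ ∉ W
candidate 3: n = (1, -1, 0, 1) → π⊥ ≈ (+2.4142, +0.0000); max(|x|,|y|,|x±y|/√2) = 2.4142 > 1 ⇒ ∉ W
candidate 4: n = (0, 0, -1, -1) → π⊥ ≈ (-0.7071, +0.2929); max(|x|,|y|,|x±y|/√2) = 0.7071 ≤ 1 ⇒ ∈ W

4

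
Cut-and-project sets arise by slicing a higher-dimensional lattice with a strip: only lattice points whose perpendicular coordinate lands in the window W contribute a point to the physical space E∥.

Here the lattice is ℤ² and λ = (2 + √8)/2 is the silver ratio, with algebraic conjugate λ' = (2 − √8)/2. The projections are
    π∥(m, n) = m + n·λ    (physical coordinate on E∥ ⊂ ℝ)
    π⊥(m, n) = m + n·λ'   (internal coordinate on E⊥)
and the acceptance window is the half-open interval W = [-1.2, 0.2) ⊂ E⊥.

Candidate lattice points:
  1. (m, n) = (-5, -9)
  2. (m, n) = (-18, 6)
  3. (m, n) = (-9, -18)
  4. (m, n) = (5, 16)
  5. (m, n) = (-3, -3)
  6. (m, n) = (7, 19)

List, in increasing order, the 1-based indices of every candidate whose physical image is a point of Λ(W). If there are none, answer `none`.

6

λ' = (2−√8)/2 ≈ -0.41421.
[1] lift (-5,-9): star map gives -1.27208; window check -1.2 ≤ -1.27208 < 0.2 is false → out
[2] lift (-18,6): star map gives -20.48528; window check -1.2 ≤ -20.48528 < 0.2 is false → out
[3] lift (-9,-18): star map gives -1.54416; window check -1.2 ≤ -1.54416 < 0.2 is false → out
[4] lift (5,16): star map gives -1.62742; window check -1.2 ≤ -1.62742 < 0.2 is false → out
[5] lift (-3,-3): star map gives -1.75736; window check -1.2 ≤ -1.75736 < 0.2 is false → out
[6] lift (7,19): star map gives -0.87006; window check -1.2 ≤ -0.87006 < 0.2 is true → IN Λ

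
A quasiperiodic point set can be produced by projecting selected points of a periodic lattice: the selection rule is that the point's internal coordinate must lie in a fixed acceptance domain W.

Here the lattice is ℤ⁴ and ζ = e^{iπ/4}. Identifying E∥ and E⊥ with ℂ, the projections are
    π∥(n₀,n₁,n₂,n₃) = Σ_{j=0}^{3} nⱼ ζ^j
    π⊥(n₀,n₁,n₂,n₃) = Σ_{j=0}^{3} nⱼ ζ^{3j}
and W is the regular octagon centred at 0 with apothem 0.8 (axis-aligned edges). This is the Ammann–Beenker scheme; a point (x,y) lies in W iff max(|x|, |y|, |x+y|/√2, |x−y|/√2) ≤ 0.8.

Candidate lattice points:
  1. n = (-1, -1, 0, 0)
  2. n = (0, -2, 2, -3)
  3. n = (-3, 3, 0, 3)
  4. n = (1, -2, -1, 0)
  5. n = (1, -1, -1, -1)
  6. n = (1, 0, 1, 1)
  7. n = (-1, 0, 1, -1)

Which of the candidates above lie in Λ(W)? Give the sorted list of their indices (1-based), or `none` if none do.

1

With ζ = e^{iπ/4} the internal vectors are ζ^0,ζ^3,ζ^6,ζ^9.
#1 (-1, -1, 0, 0): internal (-0.29289, -0.70711); octagon support 0.70711 vs apothem 0.8 → ∈ W
#2 (0, -2, 2, -3): internal (-0.70711, -5.53553); octagon support 5.53553 vs apothem 0.8 → ∉ W
#3 (-3, 3, 0, 3): internal (-3.00000, 4.24264); octagon support 5.12132 vs apothem 0.8 → ∉ W
#4 (1, -2, -1, 0): internal (2.41421, -0.41421); octagon support 2.41421 vs apothem 0.8 → ∉ W
#5 (1, -1, -1, -1): internal (1.00000, -0.41421); octagon support 1.00000 vs apothem 0.8 → ∉ W
#6 (1, 0, 1, 1): internal (1.70711, -0.29289); octagon support 1.70711 vs apothem 0.8 → ∉ W
#7 (-1, 0, 1, -1): internal (-1.70711, -1.70711); octagon support 2.41421 vs apothem 0.8 → ∉ W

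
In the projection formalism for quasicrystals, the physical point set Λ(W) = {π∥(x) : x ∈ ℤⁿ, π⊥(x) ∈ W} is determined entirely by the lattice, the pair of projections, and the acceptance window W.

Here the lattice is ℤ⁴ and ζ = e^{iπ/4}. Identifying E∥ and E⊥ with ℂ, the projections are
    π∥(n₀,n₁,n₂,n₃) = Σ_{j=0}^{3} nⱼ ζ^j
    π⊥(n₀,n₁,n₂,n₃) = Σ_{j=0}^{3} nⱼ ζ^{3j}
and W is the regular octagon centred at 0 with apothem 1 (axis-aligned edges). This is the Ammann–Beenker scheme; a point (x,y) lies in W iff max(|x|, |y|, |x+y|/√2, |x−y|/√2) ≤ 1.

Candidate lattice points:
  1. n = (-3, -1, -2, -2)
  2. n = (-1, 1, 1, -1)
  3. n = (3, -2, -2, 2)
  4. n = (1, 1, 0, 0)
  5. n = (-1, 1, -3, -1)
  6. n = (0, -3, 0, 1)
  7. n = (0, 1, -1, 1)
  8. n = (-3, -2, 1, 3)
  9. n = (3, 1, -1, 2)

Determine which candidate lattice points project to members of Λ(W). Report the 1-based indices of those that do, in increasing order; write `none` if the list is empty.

π⊥(n) = n₀ + n₁ζ³ + n₂ζ⁶ + n₃ζ⁹ where ζ = e^{iπ/4}.
#1 (-3, -1, -2, -2): internal (-3.70711, -0.12132); octagon support 3.70711 vs apothem 1 → ∉ W
#2 (-1, 1, 1, -1): internal (-2.41421, -1.00000); octagon support 2.41421 vs apothem 1 → ∉ W
#3 (3, -2, -2, 2): internal (5.82843, 2.00000); octagon support 5.82843 vs apothem 1 → ∉ W
#4 (1, 1, 0, 0): internal (0.29289, 0.70711); octagon support 0.70711 vs apothem 1 → ∈ W
#5 (-1, 1, -3, -1): internal (-2.41421, 3.00000); octagon support 3.82843 vs apothem 1 → ∉ W
#6 (0, -3, 0, 1): internal (2.82843, -1.41421); octagon support 3.00000 vs apothem 1 → ∉ W
#7 (0, 1, -1, 1): internal (0.00000, 2.41421); octagon support 2.41421 vs apothem 1 → ∉ W
#8 (-3, -2, 1, 3): internal (0.53553, -0.29289); octagon support 0.58579 vs apothem 1 → ∈ W
#9 (3, 1, -1, 2): internal (3.70711, 3.12132); octagon support 4.82843 vs apothem 1 → ∉ W

4, 8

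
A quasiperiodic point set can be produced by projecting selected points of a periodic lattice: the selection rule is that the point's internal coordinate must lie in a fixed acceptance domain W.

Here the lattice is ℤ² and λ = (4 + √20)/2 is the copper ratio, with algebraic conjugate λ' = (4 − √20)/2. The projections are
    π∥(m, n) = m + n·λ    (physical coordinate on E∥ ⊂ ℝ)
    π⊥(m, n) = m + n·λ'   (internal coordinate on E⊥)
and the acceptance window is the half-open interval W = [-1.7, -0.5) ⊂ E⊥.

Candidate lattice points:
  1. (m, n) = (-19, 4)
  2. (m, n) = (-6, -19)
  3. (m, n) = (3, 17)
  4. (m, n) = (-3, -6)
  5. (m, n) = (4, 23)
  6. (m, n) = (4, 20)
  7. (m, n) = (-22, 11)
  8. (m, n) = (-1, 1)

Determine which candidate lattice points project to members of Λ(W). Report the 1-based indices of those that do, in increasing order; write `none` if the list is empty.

2, 3, 4, 5, 6, 8

λ' = (4−√20)/2 ≈ -0.2361.
[1] lift (-19,4): star map gives -19.9443; window check -1.7 ≤ -19.9443 < -0.5 is false → out
[2] lift (-6,-19): star map gives -1.5147; window check -1.7 ≤ -1.5147 < -0.5 is true → IN Λ
[3] lift (3,17): star map gives -1.0132; window check -1.7 ≤ -1.0132 < -0.5 is true → IN Λ
[4] lift (-3,-6): star map gives -1.5836; window check -1.7 ≤ -1.5836 < -0.5 is true → IN Λ
[5] lift (4,23): star map gives -1.4296; window check -1.7 ≤ -1.4296 < -0.5 is true → IN Λ
[6] lift (4,20): star map gives -0.7214; window check -1.7 ≤ -0.7214 < -0.5 is true → IN Λ
[7] lift (-22,11): star map gives -24.5967; window check -1.7 ≤ -24.5967 < -0.5 is false → out
[8] lift (-1,1): star map gives -1.2361; window check -1.7 ≤ -1.2361 < -0.5 is true → IN Λ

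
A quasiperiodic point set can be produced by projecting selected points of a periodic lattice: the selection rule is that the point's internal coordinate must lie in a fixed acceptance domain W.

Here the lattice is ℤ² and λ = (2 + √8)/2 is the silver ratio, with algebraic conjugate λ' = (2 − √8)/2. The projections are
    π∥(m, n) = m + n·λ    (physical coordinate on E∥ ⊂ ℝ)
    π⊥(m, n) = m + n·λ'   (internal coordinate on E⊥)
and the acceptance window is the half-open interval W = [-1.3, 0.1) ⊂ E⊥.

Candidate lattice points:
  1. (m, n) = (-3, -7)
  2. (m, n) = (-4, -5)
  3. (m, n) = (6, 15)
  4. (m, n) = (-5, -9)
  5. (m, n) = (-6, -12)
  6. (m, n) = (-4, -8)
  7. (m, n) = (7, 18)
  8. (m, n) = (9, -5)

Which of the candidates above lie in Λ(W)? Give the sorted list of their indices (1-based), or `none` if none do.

λ' = (2−√8)/2 ≈ -0.414214.
candidate 1: (m,n)=(-3,-7) → π∥ = -3-7·λ ≈ -19.899495, π⊥ = -3-7·λ' ≈ -0.100505 ∈ [-1.3, 0.1) ⇒ IN Λ
candidate 2: (m,n)=(-4,-5) → π∥ = -4-5·λ ≈ -16.071068, π⊥ = -4-5·λ' ≈ -1.928932 ∉ [-1.3, 0.1) ⇒ out
candidate 3: (m,n)=(6,15) → π∥ = 6+15·λ ≈ 42.213203, π⊥ = 6+15·λ' ≈ -0.213203 ∈ [-1.3, 0.1) ⇒ IN Λ
candidate 4: (m,n)=(-5,-9) → π∥ = -5-9·λ ≈ -26.727922, π⊥ = -5-9·λ' ≈ -1.272078 ∈ [-1.3, 0.1) ⇒ IN Λ
candidate 5: (m,n)=(-6,-12) → π∥ = -6-12·λ ≈ -34.970563, π⊥ = -6-12·λ' ≈ -1.029437 ∈ [-1.3, 0.1) ⇒ IN Λ
candidate 6: (m,n)=(-4,-8) → π∥ = -4-8·λ ≈ -23.313708, π⊥ = -4-8·λ' ≈ -0.686292 ∈ [-1.3, 0.1) ⇒ IN Λ
candidate 7: (m,n)=(7,18) → π∥ = 7+18·λ ≈ 50.455844, π⊥ = 7+18·λ' ≈ -0.455844 ∈ [-1.3, 0.1) ⇒ IN Λ
candidate 8: (m,n)=(9,-5) → π∥ = 9-5·λ ≈ -3.071068, π⊥ = 9-5·λ' ≈ 11.071068 ∉ [-1.3, 0.1) ⇒ out

1, 3, 4, 5, 6, 7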